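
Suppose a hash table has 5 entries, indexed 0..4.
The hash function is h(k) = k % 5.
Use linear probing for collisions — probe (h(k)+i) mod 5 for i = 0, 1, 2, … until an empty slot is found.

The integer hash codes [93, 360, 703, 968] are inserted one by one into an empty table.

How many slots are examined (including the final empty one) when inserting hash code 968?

4

93: h=3 → slot 3
360: h=0 → slot 0
703: h=3, probe 3,4 → slot 4
968: h=3, probe 3,4,0,1 → slot 1
Table: [360, 968, _, 93, 703]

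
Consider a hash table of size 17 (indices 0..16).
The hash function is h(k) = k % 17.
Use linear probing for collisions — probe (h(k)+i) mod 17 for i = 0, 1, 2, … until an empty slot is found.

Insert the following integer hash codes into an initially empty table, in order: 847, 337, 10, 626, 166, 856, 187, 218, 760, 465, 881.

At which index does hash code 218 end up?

1

Insert 847: h=14, slot 14 empty => index 14.
Insert 337: h=14, slot 14 occupied => index 15.
Insert 10: h=10, slot 10 empty => index 10.
Insert 626: h=14, slots 14,15 occupied => index 16.
Insert 166: h=13, slot 13 empty => index 13.
Insert 856: h=6, slot 6 empty => index 6.
Insert 187: h=0, slot 0 empty => index 0.
Insert 218: h=14, slots 14,15,16,0 occupied => index 1.
Insert 760: h=12, slot 12 empty => index 12.
Insert 465: h=6, slot 6 occupied => index 7.
Insert 881: h=14, slots 14,15,16,0,1 occupied => index 2.
Table: [187, 218, 881, ., ., ., 856, 465, ., ., 10, ., 760, 166, 847, 337, 626]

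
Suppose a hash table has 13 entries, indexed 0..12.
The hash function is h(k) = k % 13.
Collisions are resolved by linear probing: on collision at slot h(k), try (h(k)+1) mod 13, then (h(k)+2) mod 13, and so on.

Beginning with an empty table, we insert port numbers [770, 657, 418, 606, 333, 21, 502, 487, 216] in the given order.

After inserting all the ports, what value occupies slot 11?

770: h=3 → slot 3
657: h=7 → slot 7
418: h=2 → slot 2
606: h=8 → slot 8
333: h=8, probe 8,9 → slot 9
21: h=8, probe 8,9,10 → slot 10
502: h=8, probe 8,9,10,11 → slot 11
487: h=6 → slot 6
216: h=8, probe 8,9,10,11,12 → slot 12
Table: [∅, ∅, 418, 770, ∅, ∅, 487, 657, 606, 333, 21, 502, 216]

502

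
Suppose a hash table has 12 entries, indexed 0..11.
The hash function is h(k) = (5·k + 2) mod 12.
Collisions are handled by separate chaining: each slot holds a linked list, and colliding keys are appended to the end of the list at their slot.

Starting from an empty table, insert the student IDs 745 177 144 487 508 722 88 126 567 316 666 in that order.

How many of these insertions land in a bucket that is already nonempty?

3

Insert 745: h=7, bucket 7 empty → new chain.
Insert 177: h=11, bucket 11 empty → new chain.
Insert 144: h=2, bucket 2 empty → new chain.
Insert 487: h=1, bucket 1 empty → new chain.
Insert 508: h=10, bucket 10 empty → new chain.
Insert 722: h=0, bucket 0 empty → new chain.
Insert 88: h=10, bucket 10 nonempty → append to chain.
Insert 126: h=8, bucket 8 empty → new chain.
Insert 567: h=5, bucket 5 empty → new chain.
Insert 316: h=10, bucket 10 nonempty → append to chain.
Insert 666: h=8, bucket 8 nonempty → append to chain.
Final buckets:
0: 722
1: 487
2: 144
3: —
4: —
5: 567
6: —
7: 745
8: 126 -> 666
9: —
10: 508 -> 88 -> 316
11: 177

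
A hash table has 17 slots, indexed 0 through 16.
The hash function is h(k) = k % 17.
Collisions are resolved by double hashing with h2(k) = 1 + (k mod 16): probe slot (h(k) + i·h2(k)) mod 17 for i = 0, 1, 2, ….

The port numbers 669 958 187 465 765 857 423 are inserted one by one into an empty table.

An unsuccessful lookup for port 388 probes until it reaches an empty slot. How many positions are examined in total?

2

669: h=6 -> slot 6
958: h=6, h2=15, probe 6,4 -> slot 4
187: h=0 -> slot 0
465: h=6, h2=2, probe 6,8 -> slot 8
765: h=0, h2=14, probe 0,14 -> slot 14
857: h=7 -> slot 7
423: h=15 -> slot 15
Table: [187, ∅, ∅, ∅, 958, ∅, 669, 857, 465, ∅, ∅, ∅, ∅, ∅, 765, 423, ∅]
Lookup 388: h=14, h2=5, probe 14,2 → slot 2 empty, not found.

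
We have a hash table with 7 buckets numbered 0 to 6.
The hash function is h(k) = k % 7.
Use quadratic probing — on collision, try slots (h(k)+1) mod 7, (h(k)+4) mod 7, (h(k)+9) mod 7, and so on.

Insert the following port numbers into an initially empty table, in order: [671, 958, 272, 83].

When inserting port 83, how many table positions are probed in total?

Insert 671: h=6, slot 6 empty → index 6.
Insert 958: h=6, slot 6 occupied → index 0.
Insert 272: h=6, slots 6,0 occupied → index 3.
Insert 83: h=6, slots 6,0,3 occupied → index 1.
Table: [958, 83, —, 272, —, —, 671]

4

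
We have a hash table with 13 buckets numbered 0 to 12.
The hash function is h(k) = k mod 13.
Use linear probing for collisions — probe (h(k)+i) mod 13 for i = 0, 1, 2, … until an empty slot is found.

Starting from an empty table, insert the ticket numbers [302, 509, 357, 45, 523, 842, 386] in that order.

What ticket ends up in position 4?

Insert 302: h=3, slot 3 empty → index 3.
Insert 509: h=2, slot 2 empty → index 2.
Insert 357: h=6, slot 6 empty → index 6.
Insert 45: h=6, slot 6 occupied → index 7.
Insert 523: h=3, slot 3 occupied → index 4.
Insert 842: h=10, slot 10 empty → index 10.
Insert 386: h=9, slot 9 empty → index 9.
Table: [., ., 509, 302, 523, ., 357, 45, ., 386, 842, ., .]

523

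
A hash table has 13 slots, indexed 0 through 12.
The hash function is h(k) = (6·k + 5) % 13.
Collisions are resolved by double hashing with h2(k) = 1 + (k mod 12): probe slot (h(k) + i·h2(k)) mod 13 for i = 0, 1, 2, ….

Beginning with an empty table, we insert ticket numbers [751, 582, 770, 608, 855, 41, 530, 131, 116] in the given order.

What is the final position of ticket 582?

Insert 751: h=0, slot 0 empty -> index 0.
Insert 582: h=0, h2=7, slot 0 occupied -> index 7.
Insert 770: h=10, slot 10 empty -> index 10.
Insert 608: h=0, h2=9, slot 0 occupied -> index 9.
Insert 855: h=0, h2=4, slot 0 occupied -> index 4.
Insert 41: h=4, h2=6, slots 4,10 occupied -> index 3.
Insert 530: h=0, h2=3, slots 0,3 occupied -> index 6.
Insert 131: h=11, slot 11 empty -> index 11.
Insert 116: h=12, slot 12 empty -> index 12.
Table: [751, ., ., 41, 855, ., 530, 582, ., 608, 770, 131, 116]

7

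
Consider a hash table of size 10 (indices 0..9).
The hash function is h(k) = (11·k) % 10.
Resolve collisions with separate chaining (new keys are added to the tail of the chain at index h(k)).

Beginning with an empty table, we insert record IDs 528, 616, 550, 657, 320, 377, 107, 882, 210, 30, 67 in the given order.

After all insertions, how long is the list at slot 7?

Insert 528: h=8, bucket 8 empty → new chain.
Insert 616: h=6, bucket 6 empty → new chain.
Insert 550: h=0, bucket 0 empty → new chain.
Insert 657: h=7, bucket 7 empty → new chain.
Insert 320: h=0, bucket 0 nonempty → append to chain.
Insert 377: h=7, bucket 7 nonempty → append to chain.
Insert 107: h=7, bucket 7 nonempty → append to chain.
Insert 882: h=2, bucket 2 empty → new chain.
Insert 210: h=0, bucket 0 nonempty → append to chain.
Insert 30: h=0, bucket 0 nonempty → append to chain.
Insert 67: h=7, bucket 7 nonempty → append to chain.
Final buckets:
0: 550 -> 320 -> 210 -> 30
1: _
2: 882
3: _
4: _
5: _
6: 616
7: 657 -> 377 -> 107 -> 67
8: 528
9: _

4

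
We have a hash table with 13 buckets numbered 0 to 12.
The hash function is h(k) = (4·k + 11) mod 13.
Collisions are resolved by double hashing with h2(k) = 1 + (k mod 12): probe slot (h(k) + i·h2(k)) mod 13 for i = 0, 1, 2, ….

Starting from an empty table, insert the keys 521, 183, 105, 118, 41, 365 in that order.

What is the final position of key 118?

0

521 hashes to 2; slot 2 is free -> place at 2.
183 hashes to 2, h2=4; 2 taken -> place at 6.
105 hashes to 2, h2=10; 2 taken -> place at 12.
118 hashes to 2, h2=11; 2 taken -> place at 0.
41 hashes to 6, h2=6; 6,12 taken -> place at 5.
365 hashes to 2, h2=6; 2 taken -> place at 8.
Table: [118, -, 521, -, -, 41, 183, -, 365, -, -, -, 105]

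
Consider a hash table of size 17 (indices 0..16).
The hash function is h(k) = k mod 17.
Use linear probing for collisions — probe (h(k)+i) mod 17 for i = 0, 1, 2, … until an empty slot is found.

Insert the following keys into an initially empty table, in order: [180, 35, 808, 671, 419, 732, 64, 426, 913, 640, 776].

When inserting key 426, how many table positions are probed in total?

3

180: h=10 → slot 10
35: h=1 → slot 1
808: h=9 → slot 9
671: h=8 → slot 8
419: h=11 → slot 11
732: h=1, probe 1,2 → slot 2
64: h=13 → slot 13
426: h=1, probe 1,2,3 → slot 3
913: h=12 → slot 12
640: h=11, probe 11,12,13,14 → slot 14
776: h=11, probe 11,12,13,14,15 → slot 15
Table: [., 35, 732, 426, ., ., ., ., 671, 808, 180, 419, 913, 64, 640, 776, .]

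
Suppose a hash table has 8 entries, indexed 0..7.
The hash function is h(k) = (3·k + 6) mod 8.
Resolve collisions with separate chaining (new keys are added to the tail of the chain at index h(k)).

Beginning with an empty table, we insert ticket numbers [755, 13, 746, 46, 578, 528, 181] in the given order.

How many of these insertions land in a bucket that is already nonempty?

2

Insert 755: h=7, bucket 7 empty → new chain.
Insert 13: h=5, bucket 5 empty → new chain.
Insert 746: h=4, bucket 4 empty → new chain.
Insert 46: h=0, bucket 0 empty → new chain.
Insert 578: h=4, bucket 4 nonempty → append to chain.
Insert 528: h=6, bucket 6 empty → new chain.
Insert 181: h=5, bucket 5 nonempty → append to chain.
Final buckets:
0: 46
1: .
2: .
3: .
4: 746 -> 578
5: 13 -> 181
6: 528
7: 755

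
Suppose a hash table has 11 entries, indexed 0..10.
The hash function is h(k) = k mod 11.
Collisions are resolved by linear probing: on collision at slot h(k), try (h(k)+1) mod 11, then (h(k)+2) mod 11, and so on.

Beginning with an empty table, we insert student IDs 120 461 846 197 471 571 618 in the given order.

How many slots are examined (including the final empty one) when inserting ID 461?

Insert 120: h=10, slot 10 empty -> index 10.
Insert 461: h=10, slot 10 occupied -> index 0.
Insert 846: h=10, slots 10,0 occupied -> index 1.
Insert 197: h=10, slots 10,0,1 occupied -> index 2.
Insert 471: h=9, slot 9 empty -> index 9.
Insert 571: h=10, slots 10,0,1,2 occupied -> index 3.
Insert 618: h=2, slots 2,3 occupied -> index 4.
Table: [461, 846, 197, 571, 618, _, _, _, _, 471, 120]

2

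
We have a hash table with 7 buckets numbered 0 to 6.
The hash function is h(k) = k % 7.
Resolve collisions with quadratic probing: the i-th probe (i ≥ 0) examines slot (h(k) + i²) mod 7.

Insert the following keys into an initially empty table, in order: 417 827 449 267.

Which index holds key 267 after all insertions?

Insert 417: h=4, slot 4 empty => index 4.
Insert 827: h=1, slot 1 empty => index 1.
Insert 449: h=1, slot 1 occupied => index 2.
Insert 267: h=1, slots 1,2 occupied => index 5.
Table: [—, 827, 449, —, 417, 267, —]

5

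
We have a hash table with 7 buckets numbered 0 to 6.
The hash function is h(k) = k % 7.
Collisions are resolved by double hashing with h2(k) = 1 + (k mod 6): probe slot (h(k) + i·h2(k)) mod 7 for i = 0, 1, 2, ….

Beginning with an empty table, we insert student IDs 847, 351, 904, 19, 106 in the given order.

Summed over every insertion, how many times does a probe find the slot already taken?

Insert 847: h=0, slot 0 empty -> index 0.
Insert 351: h=1, slot 1 empty -> index 1.
Insert 904: h=1, h2=5, slot 1 occupied -> index 6.
Insert 19: h=5, slot 5 empty -> index 5.
Insert 106: h=1, h2=5, slots 1,6 occupied -> index 4.
Table: [847, 351, ∅, ∅, 106, 19, 904]

3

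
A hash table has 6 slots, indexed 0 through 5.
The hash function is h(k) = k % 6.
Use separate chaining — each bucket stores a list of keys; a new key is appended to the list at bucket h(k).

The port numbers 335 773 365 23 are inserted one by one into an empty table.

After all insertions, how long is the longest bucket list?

335 → bucket 5
773 → bucket 5 (collision)
365 → bucket 5 (collision)
23 → bucket 5 (collision)
Final buckets:
0: ∅
1: ∅
2: ∅
3: ∅
4: ∅
5: 335 -> 773 -> 365 -> 23

4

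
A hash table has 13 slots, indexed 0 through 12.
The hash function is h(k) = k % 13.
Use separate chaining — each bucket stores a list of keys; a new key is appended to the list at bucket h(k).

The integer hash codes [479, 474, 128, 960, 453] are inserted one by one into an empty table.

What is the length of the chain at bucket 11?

4

479 -> bucket 11
474 -> bucket 6
128 -> bucket 11 (collision)
960 -> bucket 11 (collision)
453 -> bucket 11 (collision)
Final buckets:
0: -
1: -
2: -
3: -
4: -
5: -
6: 474
7: -
8: -
9: -
10: -
11: 479 -> 128 -> 960 -> 453
12: -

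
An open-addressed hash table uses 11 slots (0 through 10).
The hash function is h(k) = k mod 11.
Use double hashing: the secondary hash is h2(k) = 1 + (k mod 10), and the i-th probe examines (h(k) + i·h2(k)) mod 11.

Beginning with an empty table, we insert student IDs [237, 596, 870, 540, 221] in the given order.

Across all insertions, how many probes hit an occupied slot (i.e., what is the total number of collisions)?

237 hashes to 6; slot 6 is free → place at 6.
596 hashes to 2; slot 2 is free → place at 2.
870 hashes to 1; slot 1 is free → place at 1.
540 hashes to 1, h2=1; 1,2 taken → place at 3.
221 hashes to 1, h2=2; 1,3 taken → place at 5.
Table: [-, 870, 596, 540, -, 221, 237, -, -, -, -]

4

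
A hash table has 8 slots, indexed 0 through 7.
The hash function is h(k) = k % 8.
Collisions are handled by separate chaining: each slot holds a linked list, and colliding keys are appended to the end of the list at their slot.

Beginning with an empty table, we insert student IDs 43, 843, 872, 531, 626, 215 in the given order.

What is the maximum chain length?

43 -> bucket 3
843 -> bucket 3 (collision)
872 -> bucket 0
531 -> bucket 3 (collision)
626 -> bucket 2
215 -> bucket 7
Final buckets:
0: 872
1: ∅
2: 626
3: 43 -> 843 -> 531
4: ∅
5: ∅
6: ∅
7: 215

3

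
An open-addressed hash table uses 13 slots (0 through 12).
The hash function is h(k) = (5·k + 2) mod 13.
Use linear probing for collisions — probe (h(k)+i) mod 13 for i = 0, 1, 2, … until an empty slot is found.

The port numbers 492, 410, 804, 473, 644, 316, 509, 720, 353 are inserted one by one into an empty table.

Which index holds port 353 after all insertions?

492 hashes to 5; slot 5 is free -> place at 5.
410 hashes to 11; slot 11 is free -> place at 11.
804 hashes to 5; 5 taken -> place at 6.
473 hashes to 1; slot 1 is free -> place at 1.
644 hashes to 11; 11 taken -> place at 12.
316 hashes to 9; slot 9 is free -> place at 9.
509 hashes to 12; 12 taken -> place at 0.
720 hashes to 1; 1 taken -> place at 2.
353 hashes to 12; 12,0,1,2 taken -> place at 3.
Table: [509, 473, 720, 353, ., 492, 804, ., ., 316, ., 410, 644]

3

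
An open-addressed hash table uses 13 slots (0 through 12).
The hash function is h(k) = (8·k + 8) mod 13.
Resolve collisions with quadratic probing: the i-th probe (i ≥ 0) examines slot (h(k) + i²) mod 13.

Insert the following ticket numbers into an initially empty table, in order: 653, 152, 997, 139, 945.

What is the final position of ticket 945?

653: h=6 → slot 6
152: h=2 → slot 2
997: h=2, probe 2,3 → slot 3
139: h=2, probe 2,3,6,11 → slot 11
945: h=2, probe 2,3,6,11,5 → slot 5
Table: [_, _, 152, 997, _, 945, 653, _, _, _, _, 139, _]

5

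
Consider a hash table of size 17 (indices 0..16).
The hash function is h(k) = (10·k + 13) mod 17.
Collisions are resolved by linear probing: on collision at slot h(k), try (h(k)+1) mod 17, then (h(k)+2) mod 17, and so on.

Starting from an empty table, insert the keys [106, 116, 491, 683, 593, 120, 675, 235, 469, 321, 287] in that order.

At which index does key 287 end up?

15

106: h=2 -> slot 2
116: h=0 -> slot 0
491: h=10 -> slot 10
683: h=9 -> slot 9
593: h=10, probe 10,11 -> slot 11
120: h=6 -> slot 6
675: h=14 -> slot 14
235: h=0, probe 0,1 -> slot 1
469: h=11, probe 11,12 -> slot 12
321: h=10, probe 10,11,12,13 -> slot 13
287: h=10, probe 10,11,12,13,14,15 -> slot 15
Table: [116, 235, 106, —, —, —, 120, —, —, 683, 491, 593, 469, 321, 675, 287, —]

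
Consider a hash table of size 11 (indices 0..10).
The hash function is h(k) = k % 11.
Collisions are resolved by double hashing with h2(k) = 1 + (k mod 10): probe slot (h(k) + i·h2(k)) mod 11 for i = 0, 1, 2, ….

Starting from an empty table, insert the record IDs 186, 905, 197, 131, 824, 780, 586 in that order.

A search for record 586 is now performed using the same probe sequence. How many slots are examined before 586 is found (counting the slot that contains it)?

186: h=10 => slot 10
905: h=3 => slot 3
197: h=10, h2=8, probe 10,7 => slot 7
131: h=10, h2=2, probe 10,1 => slot 1
824: h=10, h2=5, probe 10,4 => slot 4
780: h=10, h2=1, probe 10,0 => slot 0
586: h=3, h2=7, probe 3,10,6 => slot 6
Table: [780, 131, ., 905, 824, ., 586, 197, ., ., 186]
Lookup 586: h=3, h2=7, probe 3,10,6 → found at 6.

3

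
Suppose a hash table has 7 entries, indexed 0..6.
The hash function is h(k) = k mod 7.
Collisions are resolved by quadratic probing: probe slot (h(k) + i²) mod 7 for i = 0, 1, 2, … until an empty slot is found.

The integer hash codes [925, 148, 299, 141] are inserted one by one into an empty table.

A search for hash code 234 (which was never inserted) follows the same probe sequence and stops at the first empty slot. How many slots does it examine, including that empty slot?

2

925: h=1 → slot 1
148: h=1, probe 1,2 → slot 2
299: h=5 → slot 5
141: h=1, probe 1,2,5,3 → slot 3
Table: [-, 925, 148, 141, -, 299, -]
Lookup 234: h=3, probe 3,4 → slot 4 empty, not found.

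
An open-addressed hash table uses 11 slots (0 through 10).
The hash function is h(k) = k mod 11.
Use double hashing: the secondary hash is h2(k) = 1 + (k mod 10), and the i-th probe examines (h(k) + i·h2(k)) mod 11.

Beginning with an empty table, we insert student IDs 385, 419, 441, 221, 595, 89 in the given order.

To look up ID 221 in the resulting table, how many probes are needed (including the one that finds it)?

385: h=0 => slot 0
419: h=1 => slot 1
441: h=1, h2=2, probe 1,3 => slot 3
221: h=1, h2=2, probe 1,3,5 => slot 5
595: h=1, h2=6, probe 1,7 => slot 7
89: h=1, h2=10, probe 1,0,10 => slot 10
Table: [385, 419, -, 441, -, 221, -, 595, -, -, 89]
Lookup 221: h=1, h2=2, probe 1,3,5 → found at 5.

3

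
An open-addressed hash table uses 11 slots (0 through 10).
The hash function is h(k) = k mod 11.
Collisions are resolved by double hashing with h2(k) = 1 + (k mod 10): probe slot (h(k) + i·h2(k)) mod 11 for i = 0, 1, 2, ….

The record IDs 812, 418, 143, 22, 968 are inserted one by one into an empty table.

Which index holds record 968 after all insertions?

7

Insert 812: h=9, slot 9 empty → index 9.
Insert 418: h=0, slot 0 empty → index 0.
Insert 143: h=0, h2=4, slot 0 occupied → index 4.
Insert 22: h=0, h2=3, slot 0 occupied → index 3.
Insert 968: h=0, h2=9, slots 0,9 occupied → index 7.
Table: [418, ., ., 22, 143, ., ., 968, ., 812, .]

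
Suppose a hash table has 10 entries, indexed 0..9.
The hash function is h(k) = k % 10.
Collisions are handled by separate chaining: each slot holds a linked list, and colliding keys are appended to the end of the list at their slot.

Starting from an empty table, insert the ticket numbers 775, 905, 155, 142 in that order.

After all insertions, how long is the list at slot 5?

3

775 -> bucket 5
905 -> bucket 5 (collision)
155 -> bucket 5 (collision)
142 -> bucket 2
Final buckets:
0: ∅
1: ∅
2: 142
3: ∅
4: ∅
5: 775 -> 905 -> 155
6: ∅
7: ∅
8: ∅
9: ∅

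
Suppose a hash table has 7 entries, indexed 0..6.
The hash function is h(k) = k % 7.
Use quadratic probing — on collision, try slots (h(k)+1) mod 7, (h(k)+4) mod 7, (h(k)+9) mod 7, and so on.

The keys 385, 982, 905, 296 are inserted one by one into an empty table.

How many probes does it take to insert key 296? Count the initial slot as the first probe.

Insert 385: h=0, slot 0 empty => index 0.
Insert 982: h=2, slot 2 empty => index 2.
Insert 905: h=2, slot 2 occupied => index 3.
Insert 296: h=2, slots 2,3 occupied => index 6.
Table: [385, -, 982, 905, -, -, 296]

3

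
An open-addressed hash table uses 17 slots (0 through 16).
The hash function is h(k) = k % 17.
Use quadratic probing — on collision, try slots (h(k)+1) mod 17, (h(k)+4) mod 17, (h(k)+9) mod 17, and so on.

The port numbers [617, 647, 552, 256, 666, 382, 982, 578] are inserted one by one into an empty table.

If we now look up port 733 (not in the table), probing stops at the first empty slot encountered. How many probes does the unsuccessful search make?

3

Insert 617: h=5, slot 5 empty -> index 5.
Insert 647: h=1, slot 1 empty -> index 1.
Insert 552: h=8, slot 8 empty -> index 8.
Insert 256: h=1, slot 1 occupied -> index 2.
Insert 666: h=3, slot 3 empty -> index 3.
Insert 382: h=8, slot 8 occupied -> index 9.
Insert 982: h=13, slot 13 empty -> index 13.
Insert 578: h=0, slot 0 empty -> index 0.
Table: [578, 647, 256, 666, _, 617, _, _, 552, 382, _, _, _, 982, _, _, _]
Lookup 733: h=2, probe 2,3,6 → slot 6 empty, not found.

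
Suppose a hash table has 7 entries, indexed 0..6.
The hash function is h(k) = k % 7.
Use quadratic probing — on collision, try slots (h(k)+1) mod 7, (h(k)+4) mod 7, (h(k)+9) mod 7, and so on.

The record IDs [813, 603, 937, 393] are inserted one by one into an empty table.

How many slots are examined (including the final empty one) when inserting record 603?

2

Insert 813: h=1, slot 1 empty → index 1.
Insert 603: h=1, slot 1 occupied → index 2.
Insert 937: h=6, slot 6 empty → index 6.
Insert 393: h=1, slots 1,2 occupied → index 5.
Table: [-, 813, 603, -, -, 393, 937]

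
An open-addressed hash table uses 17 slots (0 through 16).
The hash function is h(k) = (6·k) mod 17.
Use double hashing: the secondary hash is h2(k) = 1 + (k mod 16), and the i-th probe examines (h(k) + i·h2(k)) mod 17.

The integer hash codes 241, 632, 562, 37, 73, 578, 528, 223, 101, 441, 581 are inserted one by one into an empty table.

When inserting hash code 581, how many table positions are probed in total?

241 hashes to 1; slot 1 is free => place at 1.
632 hashes to 1, h2=9; 1 taken => place at 10.
562 hashes to 6; slot 6 is free => place at 6.
37 hashes to 1, h2=6; 1 taken => place at 7.
73 hashes to 13; slot 13 is free => place at 13.
578 hashes to 0; slot 0 is free => place at 0.
528 hashes to 6, h2=1; 6,7 taken => place at 8.
223 hashes to 12; slot 12 is free => place at 12.
101 hashes to 11; slot 11 is free => place at 11.
441 hashes to 11, h2=10; 11 taken => place at 4.
581 hashes to 1, h2=6; 1,7,13 taken => place at 2.
Table: [578, 241, 581, ., 441, ., 562, 37, 528, ., 632, 101, 223, 73, ., ., .]

4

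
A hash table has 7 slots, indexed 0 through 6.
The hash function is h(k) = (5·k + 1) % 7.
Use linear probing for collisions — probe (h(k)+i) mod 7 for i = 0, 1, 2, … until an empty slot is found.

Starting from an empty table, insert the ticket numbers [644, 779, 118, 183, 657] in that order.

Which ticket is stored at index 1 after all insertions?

644 hashes to 1; slot 1 is free -> place at 1.
779 hashes to 4; slot 4 is free -> place at 4.
118 hashes to 3; slot 3 is free -> place at 3.
183 hashes to 6; slot 6 is free -> place at 6.
657 hashes to 3; 3,4 taken -> place at 5.
Table: [-, 644, -, 118, 779, 657, 183]

644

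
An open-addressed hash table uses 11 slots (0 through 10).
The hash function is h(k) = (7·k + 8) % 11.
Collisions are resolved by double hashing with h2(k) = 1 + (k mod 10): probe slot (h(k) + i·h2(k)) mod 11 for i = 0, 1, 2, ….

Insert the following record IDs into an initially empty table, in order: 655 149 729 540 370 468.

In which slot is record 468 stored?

0

Insert 655: h=6, slot 6 empty => index 6.
Insert 149: h=6, h2=10, slot 6 occupied => index 5.
Insert 729: h=7, slot 7 empty => index 7.
Insert 540: h=4, slot 4 empty => index 4.
Insert 370: h=2, slot 2 empty => index 2.
Insert 468: h=6, h2=9, slots 6,4,2 occupied => index 0.
Table: [468, _, 370, _, 540, 149, 655, 729, _, _, _]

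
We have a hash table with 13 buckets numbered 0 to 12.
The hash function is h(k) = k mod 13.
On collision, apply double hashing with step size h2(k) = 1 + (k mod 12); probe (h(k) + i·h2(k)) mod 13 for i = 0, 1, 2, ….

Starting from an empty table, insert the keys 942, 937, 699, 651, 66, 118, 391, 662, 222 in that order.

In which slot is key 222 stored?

942 hashes to 6; slot 6 is free -> place at 6.
937 hashes to 1; slot 1 is free -> place at 1.
699 hashes to 10; slot 10 is free -> place at 10.
651 hashes to 1, h2=4; 1 taken -> place at 5.
66 hashes to 1, h2=7; 1 taken -> place at 8.
118 hashes to 1, h2=11; 1 taken -> place at 12.
391 hashes to 1, h2=8; 1 taken -> place at 9.
662 hashes to 12, h2=3; 12 taken -> place at 2.
222 hashes to 1, h2=7; 1,8,2,9 taken -> place at 3.
Table: [—, 937, 662, 222, —, 651, 942, —, 66, 391, 699, —, 118]

3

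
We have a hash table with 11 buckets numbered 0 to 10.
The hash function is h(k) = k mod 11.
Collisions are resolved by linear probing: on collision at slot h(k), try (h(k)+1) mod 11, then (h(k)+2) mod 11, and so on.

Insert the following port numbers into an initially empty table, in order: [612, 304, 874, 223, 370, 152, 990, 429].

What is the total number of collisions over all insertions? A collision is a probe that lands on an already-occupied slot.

612 hashes to 7; slot 7 is free => place at 7.
304 hashes to 7; 7 taken => place at 8.
874 hashes to 5; slot 5 is free => place at 5.
223 hashes to 3; slot 3 is free => place at 3.
370 hashes to 7; 7,8 taken => place at 9.
152 hashes to 9; 9 taken => place at 10.
990 hashes to 0; slot 0 is free => place at 0.
429 hashes to 0; 0 taken => place at 1.
Table: [990, 429, ∅, 223, ∅, 874, ∅, 612, 304, 370, 152]

5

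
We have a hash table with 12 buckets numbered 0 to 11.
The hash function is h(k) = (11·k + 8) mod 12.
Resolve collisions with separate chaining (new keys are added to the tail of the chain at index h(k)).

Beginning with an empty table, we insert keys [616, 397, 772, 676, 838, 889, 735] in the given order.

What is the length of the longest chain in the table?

616 -> bucket 4
397 -> bucket 7
772 -> bucket 4 (collision)
676 -> bucket 4 (collision)
838 -> bucket 10
889 -> bucket 7 (collision)
735 -> bucket 5
Final buckets:
0: —
1: —
2: —
3: —
4: 616 -> 772 -> 676
5: 735
6: —
7: 397 -> 889
8: —
9: —
10: 838
11: —

3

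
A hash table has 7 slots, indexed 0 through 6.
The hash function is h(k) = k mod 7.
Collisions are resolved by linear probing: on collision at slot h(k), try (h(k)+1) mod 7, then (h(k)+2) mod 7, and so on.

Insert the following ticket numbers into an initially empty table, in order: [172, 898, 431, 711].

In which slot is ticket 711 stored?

172: h=4 → slot 4
898: h=2 → slot 2
431: h=4, probe 4,5 → slot 5
711: h=4, probe 4,5,6 → slot 6
Table: [., ., 898, ., 172, 431, 711]

6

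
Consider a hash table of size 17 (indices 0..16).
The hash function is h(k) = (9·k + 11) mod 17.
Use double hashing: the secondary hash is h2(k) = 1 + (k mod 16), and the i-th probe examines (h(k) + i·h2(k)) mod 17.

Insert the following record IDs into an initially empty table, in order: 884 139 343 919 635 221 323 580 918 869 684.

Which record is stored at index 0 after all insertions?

580

884 hashes to 11; slot 11 is free -> place at 11.
139 hashes to 4; slot 4 is free -> place at 4.
343 hashes to 4, h2=8; 4 taken -> place at 12.
919 hashes to 3; slot 3 is free -> place at 3.
635 hashes to 14; slot 14 is free -> place at 14.
221 hashes to 11, h2=14; 11 taken -> place at 8.
323 hashes to 11, h2=4; 11 taken -> place at 15.
580 hashes to 12, h2=5; 12 taken -> place at 0.
918 hashes to 11, h2=7; 11 taken -> place at 1.
869 hashes to 12, h2=6; 12,1 taken -> place at 7.
684 hashes to 13; slot 13 is free -> place at 13.
Table: [580, 918, -, 919, 139, -, -, 869, 221, -, -, 884, 343, 684, 635, 323, -]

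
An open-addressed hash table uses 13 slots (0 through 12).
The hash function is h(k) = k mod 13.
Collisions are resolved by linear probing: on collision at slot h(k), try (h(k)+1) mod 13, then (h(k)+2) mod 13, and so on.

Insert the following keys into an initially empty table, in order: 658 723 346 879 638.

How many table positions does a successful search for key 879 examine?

658 hashes to 8; slot 8 is free -> place at 8.
723 hashes to 8; 8 taken -> place at 9.
346 hashes to 8; 8,9 taken -> place at 10.
879 hashes to 8; 8,9,10 taken -> place at 11.
638 hashes to 1; slot 1 is free -> place at 1.
Table: [-, 638, -, -, -, -, -, -, 658, 723, 346, 879, -]
Lookup 879: h=8, probe 8,9,10,11 → found at 11.

4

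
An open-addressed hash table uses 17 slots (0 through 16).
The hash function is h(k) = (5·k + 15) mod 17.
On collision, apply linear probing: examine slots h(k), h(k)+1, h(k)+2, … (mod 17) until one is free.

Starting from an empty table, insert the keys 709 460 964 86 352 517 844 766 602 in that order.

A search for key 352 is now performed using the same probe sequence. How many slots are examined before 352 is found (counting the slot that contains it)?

709: h=7 → slot 7
460: h=3 → slot 3
964: h=7, probe 7,8 → slot 8
86: h=3, probe 3,4 → slot 4
352: h=7, probe 7,8,9 → slot 9
517: h=16 → slot 16
844: h=2 → slot 2
766: h=3, probe 3,4,5 → slot 5
602: h=16, probe 16,0 → slot 0
Table: [602, _, 844, 460, 86, 766, _, 709, 964, 352, _, _, _, _, _, _, 517]
Lookup 352: h=7, probe 7,8,9 → found at 9.

3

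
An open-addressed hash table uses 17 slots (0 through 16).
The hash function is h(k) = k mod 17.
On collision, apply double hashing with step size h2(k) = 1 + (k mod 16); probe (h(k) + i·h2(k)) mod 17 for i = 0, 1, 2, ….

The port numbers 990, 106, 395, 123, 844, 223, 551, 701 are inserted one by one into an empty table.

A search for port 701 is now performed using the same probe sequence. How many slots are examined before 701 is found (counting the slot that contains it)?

2

Insert 990: h=4, slot 4 empty → index 4.
Insert 106: h=4, h2=11, slot 4 occupied → index 15.
Insert 395: h=4, h2=12, slot 4 occupied → index 16.
Insert 123: h=4, h2=12, slots 4,16 occupied → index 11.
Insert 844: h=11, h2=13, slot 11 occupied → index 7.
Insert 223: h=2, slot 2 empty → index 2.
Insert 551: h=7, h2=8, slots 7,15 occupied → index 6.
Insert 701: h=4, h2=14, slot 4 occupied → index 1.
Table: [—, 701, 223, —, 990, —, 551, 844, —, —, —, 123, —, —, —, 106, 395]
Lookup 701: h=4, h2=14, probe 4,1 → found at 1.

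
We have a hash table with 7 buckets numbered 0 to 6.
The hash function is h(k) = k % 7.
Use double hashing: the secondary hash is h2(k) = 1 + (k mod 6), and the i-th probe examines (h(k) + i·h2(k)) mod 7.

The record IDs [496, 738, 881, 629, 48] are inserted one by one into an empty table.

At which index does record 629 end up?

496: h=6 → slot 6
738: h=3 → slot 3
881: h=6, h2=6, probe 6,5 → slot 5
629: h=6, h2=6, probe 6,5,4 → slot 4
48: h=6, h2=1, probe 6,0 → slot 0
Table: [48, ., ., 738, 629, 881, 496]

4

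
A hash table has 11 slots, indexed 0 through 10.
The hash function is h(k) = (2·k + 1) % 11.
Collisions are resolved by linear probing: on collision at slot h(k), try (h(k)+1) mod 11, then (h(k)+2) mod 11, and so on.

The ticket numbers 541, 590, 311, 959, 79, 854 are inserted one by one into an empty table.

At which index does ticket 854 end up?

541: h=5 → slot 5
590: h=4 → slot 4
311: h=7 → slot 7
959: h=5, probe 5,6 → slot 6
79: h=5, probe 5,6,7,8 → slot 8
854: h=4, probe 4,5,6,7,8,9 → slot 9
Table: [_, _, _, _, 590, 541, 959, 311, 79, 854, _]

9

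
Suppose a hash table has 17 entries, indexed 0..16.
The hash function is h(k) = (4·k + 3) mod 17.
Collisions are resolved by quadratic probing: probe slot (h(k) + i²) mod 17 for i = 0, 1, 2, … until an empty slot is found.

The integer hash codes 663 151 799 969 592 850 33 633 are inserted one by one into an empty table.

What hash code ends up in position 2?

850

663: h=3 → slot 3
151: h=12 → slot 12
799: h=3, probe 3,4 → slot 4
969: h=3, probe 3,4,7 → slot 7
592: h=8 → slot 8
850: h=3, probe 3,4,7,12,2 → slot 2
33: h=16 → slot 16
633: h=2, probe 2,3,6 → slot 6
Table: [—, —, 850, 663, 799, —, 633, 969, 592, —, —, —, 151, —, —, —, 33]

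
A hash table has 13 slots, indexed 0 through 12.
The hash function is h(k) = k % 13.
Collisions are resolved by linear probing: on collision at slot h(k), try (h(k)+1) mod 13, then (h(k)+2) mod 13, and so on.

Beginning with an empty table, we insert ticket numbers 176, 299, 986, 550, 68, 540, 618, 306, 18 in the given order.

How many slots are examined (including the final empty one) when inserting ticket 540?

2

Insert 176: h=7, slot 7 empty => index 7.
Insert 299: h=0, slot 0 empty => index 0.
Insert 986: h=11, slot 11 empty => index 11.
Insert 550: h=4, slot 4 empty => index 4.
Insert 68: h=3, slot 3 empty => index 3.
Insert 540: h=7, slot 7 occupied => index 8.
Insert 618: h=7, slots 7,8 occupied => index 9.
Insert 306: h=7, slots 7,8,9 occupied => index 10.
Insert 18: h=5, slot 5 empty => index 5.
Table: [299, _, _, 68, 550, 18, _, 176, 540, 618, 306, 986, _]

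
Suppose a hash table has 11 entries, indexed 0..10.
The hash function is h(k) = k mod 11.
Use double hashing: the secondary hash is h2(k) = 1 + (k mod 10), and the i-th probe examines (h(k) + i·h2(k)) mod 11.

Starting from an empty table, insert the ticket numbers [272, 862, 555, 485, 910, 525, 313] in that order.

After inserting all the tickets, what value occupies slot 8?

272: h=8 => slot 8
862: h=4 => slot 4
555: h=5 => slot 5
485: h=1 => slot 1
910: h=8, h2=1, probe 8,9 => slot 9
525: h=8, h2=6, probe 8,3 => slot 3
313: h=5, h2=4, probe 5,9,2 => slot 2
Table: [-, 485, 313, 525, 862, 555, -, -, 272, 910, -]

272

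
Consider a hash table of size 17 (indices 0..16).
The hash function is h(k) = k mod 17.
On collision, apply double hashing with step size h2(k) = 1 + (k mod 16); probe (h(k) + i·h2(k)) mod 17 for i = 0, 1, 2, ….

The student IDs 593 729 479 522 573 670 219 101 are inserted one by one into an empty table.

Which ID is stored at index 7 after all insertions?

Insert 593: h=15, slot 15 empty => index 15.
Insert 729: h=15, h2=10, slot 15 occupied => index 8.
Insert 479: h=3, slot 3 empty => index 3.
Insert 522: h=12, slot 12 empty => index 12.
Insert 573: h=12, h2=14, slot 12 occupied => index 9.
Insert 670: h=7, slot 7 empty => index 7.
Insert 219: h=15, h2=12, slot 15 occupied => index 10.
Insert 101: h=16, slot 16 empty => index 16.
Table: [_, _, _, 479, _, _, _, 670, 729, 573, 219, _, 522, _, _, 593, 101]

670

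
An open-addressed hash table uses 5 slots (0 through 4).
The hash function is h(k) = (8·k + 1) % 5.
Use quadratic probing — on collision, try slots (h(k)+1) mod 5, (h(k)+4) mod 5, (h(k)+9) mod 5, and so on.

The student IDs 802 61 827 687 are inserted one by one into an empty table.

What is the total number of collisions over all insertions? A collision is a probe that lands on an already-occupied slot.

3

802: h=2 => slot 2
61: h=4 => slot 4
827: h=2, probe 2,3 => slot 3
687: h=2, probe 2,3,1 => slot 1
Table: [∅, 687, 802, 827, 61]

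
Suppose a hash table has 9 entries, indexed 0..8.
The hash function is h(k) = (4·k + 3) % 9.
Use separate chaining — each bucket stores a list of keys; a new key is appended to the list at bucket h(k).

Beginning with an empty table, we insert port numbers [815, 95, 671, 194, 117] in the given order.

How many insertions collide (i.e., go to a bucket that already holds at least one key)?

815 -> bucket 5
95 -> bucket 5 (collision)
671 -> bucket 5 (collision)
194 -> bucket 5 (collision)
117 -> bucket 3
Final buckets:
0: _
1: _
2: _
3: 117
4: _
5: 815 -> 95 -> 671 -> 194
6: _
7: _
8: _

3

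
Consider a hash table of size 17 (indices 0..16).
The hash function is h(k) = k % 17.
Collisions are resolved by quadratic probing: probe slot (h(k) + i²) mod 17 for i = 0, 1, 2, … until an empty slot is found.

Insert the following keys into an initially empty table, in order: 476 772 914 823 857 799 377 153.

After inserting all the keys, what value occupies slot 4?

476: h=0 -> slot 0
772: h=7 -> slot 7
914: h=13 -> slot 13
823: h=7, probe 7,8 -> slot 8
857: h=7, probe 7,8,11 -> slot 11
799: h=0, probe 0,1 -> slot 1
377: h=3 -> slot 3
153: h=0, probe 0,1,4 -> slot 4
Table: [476, 799, ∅, 377, 153, ∅, ∅, 772, 823, ∅, ∅, 857, ∅, 914, ∅, ∅, ∅]

153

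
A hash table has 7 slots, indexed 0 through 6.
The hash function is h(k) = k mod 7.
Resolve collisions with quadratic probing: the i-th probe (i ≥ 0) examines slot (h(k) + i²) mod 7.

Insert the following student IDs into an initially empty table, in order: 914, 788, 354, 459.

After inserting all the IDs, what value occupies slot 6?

459

914: h=4 => slot 4
788: h=4, probe 4,5 => slot 5
354: h=4, probe 4,5,1 => slot 1
459: h=4, probe 4,5,1,6 => slot 6
Table: [., 354, ., ., 914, 788, 459]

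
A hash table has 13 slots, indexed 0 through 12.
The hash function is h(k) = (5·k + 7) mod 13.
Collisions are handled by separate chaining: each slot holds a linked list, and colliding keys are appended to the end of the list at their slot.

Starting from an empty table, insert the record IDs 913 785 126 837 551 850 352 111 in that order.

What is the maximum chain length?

Insert 913: h=9, bucket 9 empty -> new chain.
Insert 785: h=6, bucket 6 empty -> new chain.
Insert 126: h=0, bucket 0 empty -> new chain.
Insert 837: h=6, bucket 6 nonempty -> append to chain.
Insert 551: h=6, bucket 6 nonempty -> append to chain.
Insert 850: h=6, bucket 6 nonempty -> append to chain.
Insert 352: h=12, bucket 12 empty -> new chain.
Insert 111: h=3, bucket 3 empty -> new chain.
Final buckets:
0: 126
1: .
2: .
3: 111
4: .
5: .
6: 785 -> 837 -> 551 -> 850
7: .
8: .
9: 913
10: .
11: .
12: 352

4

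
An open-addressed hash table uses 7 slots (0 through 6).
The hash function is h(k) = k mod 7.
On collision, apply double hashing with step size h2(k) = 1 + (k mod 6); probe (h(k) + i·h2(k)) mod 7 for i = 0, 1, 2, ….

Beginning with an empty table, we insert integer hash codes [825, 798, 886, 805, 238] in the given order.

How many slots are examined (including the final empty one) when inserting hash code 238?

Insert 825: h=6, slot 6 empty → index 6.
Insert 798: h=0, slot 0 empty → index 0.
Insert 886: h=4, slot 4 empty → index 4.
Insert 805: h=0, h2=2, slot 0 occupied → index 2.
Insert 238: h=0, h2=5, slot 0 occupied → index 5.
Table: [798, ∅, 805, ∅, 886, 238, 825]

2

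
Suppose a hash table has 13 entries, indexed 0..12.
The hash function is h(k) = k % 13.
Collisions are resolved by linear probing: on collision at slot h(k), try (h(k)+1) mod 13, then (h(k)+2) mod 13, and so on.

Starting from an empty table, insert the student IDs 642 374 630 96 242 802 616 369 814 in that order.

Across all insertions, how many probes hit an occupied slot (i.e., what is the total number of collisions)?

642: h=5 → slot 5
374: h=10 → slot 10
630: h=6 → slot 6
96: h=5, probe 5,6,7 → slot 7
242: h=8 → slot 8
802: h=9 → slot 9
616: h=5, probe 5,6,7,8,9,10,11 → slot 11
369: h=5, probe 5,6,7,8,9,10,11,12 → slot 12
814: h=8, probe 8,9,10,11,12,0 → slot 0
Table: [814, —, —, —, —, 642, 630, 96, 242, 802, 374, 616, 369]

20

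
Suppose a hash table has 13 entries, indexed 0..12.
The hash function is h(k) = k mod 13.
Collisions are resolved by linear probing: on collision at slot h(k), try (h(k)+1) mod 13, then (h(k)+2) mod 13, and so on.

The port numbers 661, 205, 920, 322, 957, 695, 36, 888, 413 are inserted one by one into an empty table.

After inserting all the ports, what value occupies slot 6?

661 hashes to 11; slot 11 is free -> place at 11.
205 hashes to 10; slot 10 is free -> place at 10.
920 hashes to 10; 10,11 taken -> place at 12.
322 hashes to 10; 10,11,12 taken -> place at 0.
957 hashes to 8; slot 8 is free -> place at 8.
695 hashes to 6; slot 6 is free -> place at 6.
36 hashes to 10; 10,11,12,0 taken -> place at 1.
888 hashes to 4; slot 4 is free -> place at 4.
413 hashes to 10; 10,11,12,0,1 taken -> place at 2.
Table: [322, 36, 413, ., 888, ., 695, ., 957, ., 205, 661, 920]

695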